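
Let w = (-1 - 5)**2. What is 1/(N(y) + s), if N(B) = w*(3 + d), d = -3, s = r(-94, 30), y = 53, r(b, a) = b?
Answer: -1/94 ≈ -0.010638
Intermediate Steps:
w = 36 (w = (-6)**2 = 36)
s = -94
N(B) = 0 (N(B) = 36*(3 - 3) = 36*0 = 0)
1/(N(y) + s) = 1/(0 - 94) = 1/(-94) = -1/94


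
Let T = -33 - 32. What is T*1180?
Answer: -76700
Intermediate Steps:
T = -65
T*1180 = -65*1180 = -76700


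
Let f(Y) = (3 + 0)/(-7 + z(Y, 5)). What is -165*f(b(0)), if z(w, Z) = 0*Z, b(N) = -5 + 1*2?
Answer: 495/7 ≈ 70.714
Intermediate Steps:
b(N) = -3 (b(N) = -5 + 2 = -3)
z(w, Z) = 0
f(Y) = -3/7 (f(Y) = (3 + 0)/(-7 + 0) = 3/(-7) = 3*(-1/7) = -3/7)
-165*f(b(0)) = -165*(-3/7) = 495/7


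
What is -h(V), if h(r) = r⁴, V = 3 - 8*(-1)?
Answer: -14641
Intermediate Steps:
V = 11 (V = 3 + 8 = 11)
-h(V) = -1*11⁴ = -1*14641 = -14641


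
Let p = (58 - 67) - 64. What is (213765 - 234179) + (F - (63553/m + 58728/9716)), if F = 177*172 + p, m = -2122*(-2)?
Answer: 102426806287/10308676 ≈ 9936.0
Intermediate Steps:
m = 4244
p = -73 (p = -9 - 64 = -73)
F = 30371 (F = 177*172 - 73 = 30444 - 73 = 30371)
(213765 - 234179) + (F - (63553/m + 58728/9716)) = (213765 - 234179) + (30371 - (63553/4244 + 58728/9716)) = -20414 + (30371 - (63553*(1/4244) + 58728*(1/9716))) = -20414 + (30371 - (63553/4244 + 14682/2429)) = -20414 + (30371 - 1*216680645/10308676) = -20414 + (30371 - 216680645/10308676) = -20414 + 312868118151/10308676 = 102426806287/10308676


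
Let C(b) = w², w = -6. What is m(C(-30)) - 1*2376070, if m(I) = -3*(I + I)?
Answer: -2376286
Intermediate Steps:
C(b) = 36 (C(b) = (-6)² = 36)
m(I) = -6*I
m(C(-30)) - 1*2376070 = -6*36 - 1*2376070 = -216 - 2376070 = -2376286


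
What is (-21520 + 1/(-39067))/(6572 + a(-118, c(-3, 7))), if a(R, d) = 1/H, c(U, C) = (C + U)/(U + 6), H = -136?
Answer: -114338170376/34917732997 ≈ -3.2745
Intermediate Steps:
c(U, C) = (C + U)/(6 + U)
a(R, d) = -1/136 (a(R, d) = 1/(-136) = -1/136)
(-21520 + 1/(-39067))/(6572 + a(-118, c(-3, 7))) = (-21520 + 1/(-39067))/(6572 - 1/136) = (-21520 - 1/39067)/(893791/136) = -840721841/39067*136/893791 = -114338170376/34917732997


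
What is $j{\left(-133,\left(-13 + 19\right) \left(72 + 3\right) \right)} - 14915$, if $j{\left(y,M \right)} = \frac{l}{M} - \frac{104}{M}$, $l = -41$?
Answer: $- \frac{1342379}{90} \approx -14915.0$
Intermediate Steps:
$j{\left(y,M \right)} = - \frac{145}{M}$ ($j{\left(y,M \right)} = - \frac{41}{M} - \frac{104}{M} = - \frac{145}{M}$)
$j{\left(-133,\left(-13 + 19\right) \left(72 + 3\right) \right)} - 14915 = - \frac{145}{\left(-13 + 19\right) \left(72 + 3\right)} - 14915 = - \frac{145}{6 \cdot 75} - 14915 = - \frac{145}{450} - 14915 = \left(-145\right) \frac{1}{450} - 14915 = - \frac{29}{90} - 14915 = - \frac{1342379}{90}$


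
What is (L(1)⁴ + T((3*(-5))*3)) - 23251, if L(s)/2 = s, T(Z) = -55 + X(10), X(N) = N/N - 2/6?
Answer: -69868/3 ≈ -23289.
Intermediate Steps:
X(N) = ⅔ (X(N) = 1 - 2*⅙ = 1 - ⅓ = ⅔)
T(Z) = -163/3 (T(Z) = -55 + ⅔ = -163/3)
L(s) = 2*s
(L(1)⁴ + T((3*(-5))*3)) - 23251 = ((2*1)⁴ - 163/3) - 23251 = (2⁴ - 163/3) - 23251 = (16 - 163/3) - 23251 = -115/3 - 23251 = -69868/3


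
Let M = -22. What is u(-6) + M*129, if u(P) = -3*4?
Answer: -2850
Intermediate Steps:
u(P) = -12
u(-6) + M*129 = -12 - 22*129 = -12 - 2838 = -2850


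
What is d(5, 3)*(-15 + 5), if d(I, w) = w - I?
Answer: 20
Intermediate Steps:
d(5, 3)*(-15 + 5) = (3 - 1*5)*(-15 + 5) = (3 - 5)*(-10) = -2*(-10) = 20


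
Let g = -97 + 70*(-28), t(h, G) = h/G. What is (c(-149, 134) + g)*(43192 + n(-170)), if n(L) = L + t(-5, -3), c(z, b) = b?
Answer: -82734511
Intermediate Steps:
n(L) = 5/3 + L (n(L) = L - 5/(-3) = L - 5*(-⅓) = L + 5/3 = 5/3 + L)
g = -2057 (g = -97 - 1960 = -2057)
(c(-149, 134) + g)*(43192 + n(-170)) = (134 - 2057)*(43192 + (5/3 - 170)) = -1923*(43192 - 505/3) = -1923*129071/3 = -82734511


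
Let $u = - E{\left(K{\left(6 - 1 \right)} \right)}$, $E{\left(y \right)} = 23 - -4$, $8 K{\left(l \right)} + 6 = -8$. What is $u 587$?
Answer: $-15849$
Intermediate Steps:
$K{\left(l \right)} = - \frac{7}{4}$ ($K{\left(l \right)} = - \frac{3}{4} + \frac{1}{8} \left(-8\right) = - \frac{3}{4} - 1 = - \frac{7}{4}$)
$E{\left(y \right)} = 27$ ($E{\left(y \right)} = 23 + 4 = 27$)
$u = -27$ ($u = \left(-1\right) 27 = -27$)
$u 587 = \left(-27\right) 587 = -15849$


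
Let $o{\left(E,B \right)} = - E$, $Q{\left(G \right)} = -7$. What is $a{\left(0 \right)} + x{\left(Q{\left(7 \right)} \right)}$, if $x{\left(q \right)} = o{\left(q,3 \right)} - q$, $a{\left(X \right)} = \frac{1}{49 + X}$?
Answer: $\frac{687}{49} \approx 14.02$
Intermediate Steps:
$x{\left(q \right)} = - 2 q$ ($x{\left(q \right)} = - q - q = - 2 q$)
$a{\left(0 \right)} + x{\left(Q{\left(7 \right)} \right)} = \frac{1}{49 + 0} - -14 = \frac{1}{49} + 14 = \frac{687}{49}$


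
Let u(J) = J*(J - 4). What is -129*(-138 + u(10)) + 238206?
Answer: 248268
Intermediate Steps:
u(J) = J*(-4 + J)
-129*(-138 + u(10)) + 238206 = -129*(-138 + 10*(-4 + 10)) + 238206 = -129*(-138 + 10*6) + 238206 = -129*(-138 + 60) + 238206 = -129*(-78) + 238206 = 10062 + 238206 = 248268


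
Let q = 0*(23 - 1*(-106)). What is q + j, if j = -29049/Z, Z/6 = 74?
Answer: -9683/148 ≈ -65.426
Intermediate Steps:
Z = 444 (Z = 6*74 = 444)
j = -9683/148 (j = -29049/444 = -29049*1/444 = -9683/148 ≈ -65.426)
q = 0 (q = 0*(23 + 106) = 0*129 = 0)
q + j = 0 - 9683/148 = -9683/148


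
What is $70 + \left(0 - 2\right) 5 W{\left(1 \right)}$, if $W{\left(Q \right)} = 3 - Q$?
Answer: $50$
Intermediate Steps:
$70 + \left(0 - 2\right) 5 W{\left(1 \right)} = 70 + \left(0 - 2\right) 5 \left(3 - 1\right) = 70 + \left(-2\right) 5 \left(3 - 1\right) = 70 - 20 = 50$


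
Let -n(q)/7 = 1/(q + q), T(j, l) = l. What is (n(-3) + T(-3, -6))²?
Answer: 841/36 ≈ 23.361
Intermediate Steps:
n(q) = -7/(2*q) (n(q) = -7/(q + q) = -7*1/(2*q) = -7/(2*q))
(n(-3) + T(-3, -6))² = (-7/2/(-3) - 6)² = (-7/2*(-⅓) - 6)² = (7/6 - 6)² = (-29/6)² = 841/36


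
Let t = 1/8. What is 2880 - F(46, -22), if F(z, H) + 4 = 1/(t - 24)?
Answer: 550852/191 ≈ 2884.0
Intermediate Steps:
t = ⅛ ≈ 0.12500
F(z, H) = -772/191 (F(z, H) = -4 + 1/(⅛ - 24) = -4 + 1/(-191/8) = -4 - 8/191 = -772/191)
2880 - F(46, -22) = 2880 - 1*(-772/191) = 2880 + 772/191 = 550852/191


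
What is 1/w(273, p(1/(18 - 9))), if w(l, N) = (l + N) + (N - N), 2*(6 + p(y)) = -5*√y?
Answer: 6/1597 ≈ 0.0037570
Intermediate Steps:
p(y) = -6 - 5*√y/2 (p(y) = -6 + (-5*√y)/2 = -6 - 5*√y/2)
w(l, N) = N + l (w(l, N) = (N + l) + 0 = N + l)
1/w(273, p(1/(18 - 9))) = 1/((-6 - 5/(2*√(18 - 9))) + 273) = 1/((-6 - 5*√(1/9)/2) + 273) = 1/((-6 - 5*√(⅑)/2) + 273) = 1/((-6 - 5/2*⅓) + 273) = 1/((-6 - ⅚) + 273) = 1/(-41/6 + 273) = 1/(1597/6) = 6/1597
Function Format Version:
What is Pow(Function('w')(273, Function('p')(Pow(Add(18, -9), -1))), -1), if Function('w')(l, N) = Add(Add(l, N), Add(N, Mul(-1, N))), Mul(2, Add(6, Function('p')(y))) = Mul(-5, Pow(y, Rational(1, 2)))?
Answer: Rational(6, 1597) ≈ 0.0037570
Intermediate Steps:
Function('p')(y) = Add(-6, Mul(Rational(-5, 2), Pow(y, Rational(1, 2)))) (Function('p')(y) = Add(-6, Mul(Rational(1, 2), Mul(-5, Pow(y, Rational(1, 2))))) = Add(-6, Mul(Rational(-5, 2), Pow(y, Rational(1, 2)))))
Function('w')(l, N) = Add(N, l) (Function('w')(l, N) = Add(Add(N, l), 0) = Add(N, l))
Pow(Function('w')(273, Function('p')(Pow(Add(18, -9), -1))), -1) = Pow(Add(Add(-6, Mul(Rational(-5, 2), Pow(Pow(Add(18, -9), -1), Rational(1, 2)))), 273), -1) = Pow(Add(Add(-6, Mul(Rational(-5, 2), Pow(Pow(9, -1), Rational(1, 2)))), 273), -1) = Pow(Add(Add(-6, Mul(Rational(-5, 2), Pow(Rational(1, 9), Rational(1, 2)))), 273), -1) = Pow(Add(Add(-6, Mul(Rational(-5, 2), Rational(1, 3))), 273), -1) = Pow(Add(Add(-6, Rational(-5, 6)), 273), -1) = Pow(Add(Rational(-41, 6), 273), -1) = Pow(Rational(1597, 6), -1) = Rational(6, 1597)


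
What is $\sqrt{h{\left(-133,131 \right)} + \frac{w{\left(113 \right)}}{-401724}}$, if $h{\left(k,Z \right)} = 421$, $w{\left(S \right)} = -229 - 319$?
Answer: $\frac{2 \sqrt{117955060123}}{33477} \approx 20.518$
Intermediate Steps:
$w{\left(S \right)} = -548$ ($w{\left(S \right)} = -229 - 319 = -548$)
$\sqrt{h{\left(-133,131 \right)} + \frac{w{\left(113 \right)}}{-401724}} = \sqrt{421 - \frac{548}{-401724}} = \sqrt{421 - - \frac{137}{100431}} = \sqrt{421 + \frac{137}{100431}} = \sqrt{\frac{42281588}{100431}} = \frac{2 \sqrt{117955060123}}{33477}$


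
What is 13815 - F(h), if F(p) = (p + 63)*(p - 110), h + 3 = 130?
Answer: 10585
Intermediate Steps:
h = 127 (h = -3 + 130 = 127)
F(p) = (-110 + p)*(63 + p) (F(p) = (63 + p)*(-110 + p) = (-110 + p)*(63 + p))
13815 - F(h) = 13815 - (-6930 + 127² - 47*127) = 13815 - (-6930 + 16129 - 5969) = 13815 - 1*3230 = 13815 - 3230 = 10585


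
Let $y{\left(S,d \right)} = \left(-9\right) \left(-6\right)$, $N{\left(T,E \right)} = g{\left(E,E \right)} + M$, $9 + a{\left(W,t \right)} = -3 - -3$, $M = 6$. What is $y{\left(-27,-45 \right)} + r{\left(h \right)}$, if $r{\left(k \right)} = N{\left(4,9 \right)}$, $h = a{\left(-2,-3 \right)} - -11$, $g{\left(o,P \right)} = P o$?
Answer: $141$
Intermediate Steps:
$a{\left(W,t \right)} = -9$ ($a{\left(W,t \right)} = -9 - 0 = -9 + \left(-3 + 3\right) = -9 + 0 = -9$)
$h = 2$ ($h = -9 - -11 = -9 + 11 = 2$)
$N{\left(T,E \right)} = 6 + E^{2}$ ($N{\left(T,E \right)} = E E + 6 = E^{2} + 6 = 6 + E^{2}$)
$r{\left(k \right)} = 87$ ($r{\left(k \right)} = 6 + 9^{2} = 6 + 81 = 87$)
$y{\left(S,d \right)} = 54$
$y{\left(-27,-45 \right)} + r{\left(h \right)} = 54 + 87 = 141$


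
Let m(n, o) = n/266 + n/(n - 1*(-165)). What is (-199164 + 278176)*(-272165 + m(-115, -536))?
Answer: -14300503716504/665 ≈ -2.1505e+10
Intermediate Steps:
m(n, o) = n/266 + n/(165 + n) (m(n, o) = n*(1/266) + n/(n + 165) = n/266 + n/(165 + n))
(-199164 + 278176)*(-272165 + m(-115, -536)) = (-199164 + 278176)*(-272165 + (1/266)*(-115)*(431 - 115)/(165 - 115)) = 79012*(-272165 + (1/266)*(-115)*316/50) = 79012*(-272165 + (1/266)*(-115)*(1/50)*316) = 79012*(-272165 - 1817/665) = 79012*(-180991542/665) = -14300503716504/665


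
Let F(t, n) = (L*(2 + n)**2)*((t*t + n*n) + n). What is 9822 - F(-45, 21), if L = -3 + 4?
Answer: -1305801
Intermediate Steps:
L = 1
F(t, n) = (2 + n)**2*(n + n**2 + t**2) (F(t, n) = (1*(2 + n)**2)*((t*t + n*n) + n) = (2 + n)**2*((t**2 + n**2) + n) = (2 + n)**2*((n**2 + t**2) + n) = (2 + n)**2*(n + n**2 + t**2))
9822 - F(-45, 21) = 9822 - (2 + 21)**2*(21 + 21**2 + (-45)**2) = 9822 - 23**2*(21 + 441 + 2025) = 9822 - 529*2487 = 9822 - 1*1315623 = 9822 - 1315623 = -1305801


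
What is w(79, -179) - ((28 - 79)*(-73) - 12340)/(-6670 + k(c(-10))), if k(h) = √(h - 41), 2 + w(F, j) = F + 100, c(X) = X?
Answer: 7817068937/44488951 - 8617*I*√51/44488951 ≈ 175.71 - 0.0013832*I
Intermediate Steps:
w(F, j) = 98 + F (w(F, j) = -2 + (F + 100) = -2 + (100 + F) = 98 + F)
k(h) = √(-41 + h)
w(79, -179) - ((28 - 79)*(-73) - 12340)/(-6670 + k(c(-10))) = (98 + 79) - ((28 - 79)*(-73) - 12340)/(-6670 + √(-41 - 10)) = 177 - (-51*(-73) - 12340)/(-6670 + √(-51)) = 177 - (3723 - 12340)/(-6670 + I*√51) = 177 - (-8617)/(-6670 + I*√51) = 177 + 8617/(-6670 + I*√51)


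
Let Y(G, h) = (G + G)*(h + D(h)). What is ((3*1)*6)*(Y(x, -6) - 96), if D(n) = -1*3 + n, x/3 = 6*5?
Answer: -50328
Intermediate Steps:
x = 90 (x = 3*(6*5) = 3*30 = 90)
D(n) = -3 + n
Y(G, h) = 2*G*(-3 + 2*h) (Y(G, h) = (G + G)*(h + (-3 + h)) = (2*G)*(-3 + 2*h) = 2*G*(-3 + 2*h))
((3*1)*6)*(Y(x, -6) - 96) = ((3*1)*6)*(2*90*(-3 + 2*(-6)) - 96) = (3*6)*(2*90*(-3 - 12) - 96) = 18*(2*90*(-15) - 96) = 18*(-2700 - 96) = 18*(-2796) = -50328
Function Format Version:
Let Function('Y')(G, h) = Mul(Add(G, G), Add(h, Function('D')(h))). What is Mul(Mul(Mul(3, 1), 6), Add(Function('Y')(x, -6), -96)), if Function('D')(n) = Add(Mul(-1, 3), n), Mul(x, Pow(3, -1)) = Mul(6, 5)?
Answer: -50328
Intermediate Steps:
x = 90 (x = Mul(3, Mul(6, 5)) = Mul(3, 30) = 90)
Function('D')(n) = Add(-3, n)
Function('Y')(G, h) = Mul(2, G, Add(-3, Mul(2, h))) (Function('Y')(G, h) = Mul(Add(G, G), Add(h, Add(-3, h))) = Mul(Mul(2, G), Add(-3, Mul(2, h))) = Mul(2, G, Add(-3, Mul(2, h))))
Mul(Mul(Mul(3, 1), 6), Add(Function('Y')(x, -6), -96)) = Mul(Mul(Mul(3, 1), 6), Add(Mul(2, 90, Add(-3, Mul(2, -6))), -96)) = Mul(Mul(3, 6), Add(Mul(2, 90, Add(-3, -12)), -96)) = Mul(18, Add(Mul(2, 90, -15), -96)) = Mul(18, Add(-2700, -96)) = Mul(18, -2796) = -50328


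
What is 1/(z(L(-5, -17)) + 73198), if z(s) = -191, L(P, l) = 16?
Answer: 1/73007 ≈ 1.3697e-5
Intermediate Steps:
1/(z(L(-5, -17)) + 73198) = 1/(-191 + 73198) = 1/73007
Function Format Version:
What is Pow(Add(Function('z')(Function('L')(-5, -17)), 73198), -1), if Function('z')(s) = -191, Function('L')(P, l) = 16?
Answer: Rational(1, 73007) ≈ 1.3697e-5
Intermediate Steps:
Pow(Add(Function('z')(Function('L')(-5, -17)), 73198), -1) = Pow(Add(-191, 73198), -1) = Pow(73007, -1) = Rational(1, 73007)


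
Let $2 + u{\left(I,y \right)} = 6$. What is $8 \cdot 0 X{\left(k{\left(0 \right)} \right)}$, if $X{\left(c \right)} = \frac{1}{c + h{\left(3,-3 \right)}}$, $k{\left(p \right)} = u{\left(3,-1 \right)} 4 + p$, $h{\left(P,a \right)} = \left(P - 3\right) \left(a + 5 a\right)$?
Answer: $0$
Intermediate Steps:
$h{\left(P,a \right)} = 6 a \left(-3 + P\right)$ ($h{\left(P,a \right)} = \left(-3 + P\right) 6 a = 6 a \left(-3 + P\right)$)
$u{\left(I,y \right)} = 4$ ($u{\left(I,y \right)} = -2 + 6 = 4$)
$k{\left(p \right)} = 16 + p$ ($k{\left(p \right)} = 4 \cdot 4 + p = 16 + p$)
$X{\left(c \right)} = \frac{1}{c}$ ($X{\left(c \right)} = \frac{1}{c + 6 \left(-3\right) \left(-3 + 3\right)} = \frac{1}{c + 6 \left(-3\right) 0} = \frac{1}{c + 0} = \frac{1}{c}$)
$8 \cdot 0 X{\left(k{\left(0 \right)} \right)} = \frac{8 \cdot 0}{16 + 0} = \frac{0}{16} = 0 \cdot \frac{1}{16} = 0$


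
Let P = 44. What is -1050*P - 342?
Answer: -46542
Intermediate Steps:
-1050*P - 342 = -1050*44 - 342 = -46200 - 342 = -46542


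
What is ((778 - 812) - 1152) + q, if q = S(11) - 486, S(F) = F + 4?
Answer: -1657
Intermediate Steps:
S(F) = 4 + F
q = -471 (q = (4 + 11) - 486 = 15 - 486 = -471)
((778 - 812) - 1152) + q = ((778 - 812) - 1152) - 471 = (-34 - 1152) - 471 = -1186 - 471 = -1657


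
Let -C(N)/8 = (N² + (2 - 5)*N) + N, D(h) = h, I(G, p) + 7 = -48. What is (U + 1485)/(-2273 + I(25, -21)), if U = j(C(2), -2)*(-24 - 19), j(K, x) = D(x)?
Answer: -1571/2328 ≈ -0.67483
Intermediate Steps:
I(G, p) = -55 (I(G, p) = -7 - 48 = -55)
C(N) = -8*N² + 16*N (C(N) = -8*((N² + (2 - 5)*N) + N) = -8*((N² - 3*N) + N) = -8*(N² - 2*N) = -8*N² + 16*N)
j(K, x) = x
U = 86 (U = -2*(-24 - 19) = -2*(-43) = 86)
(U + 1485)/(-2273 + I(25, -21)) = (86 + 1485)/(-2273 - 55) = 1571/(-2328) = 1571*(-1/2328) = -1571/2328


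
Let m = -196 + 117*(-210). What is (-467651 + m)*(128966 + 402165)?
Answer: -261537933627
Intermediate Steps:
m = -24766 (m = -196 - 24570 = -24766)
(-467651 + m)*(128966 + 402165) = (-467651 - 24766)*(128966 + 402165) = -492417*531131 = -261537933627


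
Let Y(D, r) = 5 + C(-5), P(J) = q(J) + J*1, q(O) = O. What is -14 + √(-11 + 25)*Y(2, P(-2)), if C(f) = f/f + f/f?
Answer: -14 + 7*√14 ≈ 12.192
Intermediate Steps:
C(f) = 2 (C(f) = 1 + 1 = 2)
P(J) = 2*J (P(J) = J + J*1 = J + J = 2*J)
Y(D, r) = 7 (Y(D, r) = 5 + 2 = 7)
-14 + √(-11 + 25)*Y(2, P(-2)) = -14 + √(-11 + 25)*7 = -14 + √14*7 = -14 + 7*√14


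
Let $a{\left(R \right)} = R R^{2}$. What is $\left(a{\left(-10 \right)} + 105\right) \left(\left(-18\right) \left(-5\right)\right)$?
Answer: $-80550$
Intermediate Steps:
$a{\left(R \right)} = R^{3}$
$\left(a{\left(-10 \right)} + 105\right) \left(\left(-18\right) \left(-5\right)\right) = \left(\left(-10\right)^{3} + 105\right) \left(\left(-18\right) \left(-5\right)\right) = \left(-1000 + 105\right) 90 = \left(-895\right) 90 = -80550$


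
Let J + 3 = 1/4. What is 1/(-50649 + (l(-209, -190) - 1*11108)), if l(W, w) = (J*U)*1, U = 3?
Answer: -4/247061 ≈ -1.6190e-5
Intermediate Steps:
J = -11/4 (J = -3 + 1/4 = -3 + ¼ = -11/4 ≈ -2.7500)
l(W, w) = -33/4 (l(W, w) = -11/4*3*1 = -33/4*1 = -33/4)
1/(-50649 + (l(-209, -190) - 1*11108)) = 1/(-50649 + (-33/4 - 1*11108)) = 1/(-50649 + (-33/4 - 11108)) = 1/(-50649 - 44465/4) = 1/(-247061/4) = -4/247061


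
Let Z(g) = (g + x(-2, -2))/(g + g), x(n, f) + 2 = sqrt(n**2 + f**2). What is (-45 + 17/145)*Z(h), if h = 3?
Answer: -3254/435 - 6508*sqrt(2)/435 ≈ -28.638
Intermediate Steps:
x(n, f) = -2 + sqrt(f**2 + n**2) (x(n, f) = -2 + sqrt(n**2 + f**2) = -2 + sqrt(f**2 + n**2))
Z(g) = (-2 + g + 2*sqrt(2))/(2*g) (Z(g) = (g + (-2 + sqrt((-2)**2 + (-2)**2)))/(g + g) = (g + (-2 + sqrt(4 + 4)))/((2*g)) = (g + (-2 + sqrt(8)))*(1/(2*g)) = (g + (-2 + 2*sqrt(2)))*(1/(2*g)) = (-2 + g + 2*sqrt(2))*(1/(2*g)) = (-2 + g + 2*sqrt(2))/(2*g))
(-45 + 17/145)*Z(h) = (-45 + 17/145)*((-1 + sqrt(2) + (1/2)*3)/3) = (-45 + 17*(1/145))*((-1 + sqrt(2) + 3/2)/3) = (-45 + 17/145)*((1/2 + sqrt(2))/3) = -6508*(1/6 + sqrt(2)/3)/145 = -3254/435 - 6508*sqrt(2)/435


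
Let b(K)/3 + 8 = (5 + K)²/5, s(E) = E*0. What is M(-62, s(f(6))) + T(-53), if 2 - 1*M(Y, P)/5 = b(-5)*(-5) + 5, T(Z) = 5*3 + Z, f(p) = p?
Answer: -653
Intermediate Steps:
s(E) = 0
T(Z) = 15 + Z
b(K) = -24 + 3*(5 + K)²/5 (b(K) = -24 + 3*((5 + K)²/5) = -24 + 3*(5 + K)²/5)
M(Y, P) = -615 (M(Y, P) = 10 - 5*((-24 + 3*(5 - 5)²/5)*(-5) + 5) = 10 - 5*((-24 + (⅗)*0²)*(-5) + 5) = 10 - 5*((-24 + (⅗)*0)*(-5) + 5) = 10 - 5*((-24 + 0)*(-5) + 5) = 10 - 5*(-24*(-5) + 5) = 10 - 5*(120 + 5) = 10 - 5*125 = 10 - 625 = -615)
M(-62, s(f(6))) + T(-53) = -615 + (15 - 53) = -615 - 38 = -653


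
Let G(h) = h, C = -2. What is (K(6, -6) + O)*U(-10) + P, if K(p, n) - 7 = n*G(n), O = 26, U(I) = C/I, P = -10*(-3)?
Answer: 219/5 ≈ 43.800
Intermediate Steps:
P = 30
U(I) = -2/I
K(p, n) = 7 + n**2 (K(p, n) = 7 + n*n = 7 + n**2)
(K(6, -6) + O)*U(-10) + P = ((7 + (-6)**2) + 26)*(-2/(-10)) + 30 = ((7 + 36) + 26)*(-2*(-1/10)) + 30 = (43 + 26)*(1/5) + 30 = 69*(1/5) + 30 = 69/5 + 30 = 219/5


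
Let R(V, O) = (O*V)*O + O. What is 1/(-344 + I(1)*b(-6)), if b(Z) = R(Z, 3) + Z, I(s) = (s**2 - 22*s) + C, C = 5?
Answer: 1/568 ≈ 0.0017606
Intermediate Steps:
I(s) = 5 + s**2 - 22*s (I(s) = (s**2 - 22*s) + 5 = 5 + s**2 - 22*s)
R(V, O) = O + V*O**2 (R(V, O) = V*O**2 + O = O + V*O**2)
b(Z) = 3 + 10*Z (b(Z) = 3*(1 + 3*Z) + Z = (3 + 9*Z) + Z = 3 + 10*Z)
1/(-344 + I(1)*b(-6)) = 1/(-344 + (5 + 1**2 - 22*1)*(3 + 10*(-6))) = 1/(-344 + (5 + 1 - 22)*(3 - 60)) = 1/(-344 - 16*(-57)) = 1/(-344 + 912) = 1/568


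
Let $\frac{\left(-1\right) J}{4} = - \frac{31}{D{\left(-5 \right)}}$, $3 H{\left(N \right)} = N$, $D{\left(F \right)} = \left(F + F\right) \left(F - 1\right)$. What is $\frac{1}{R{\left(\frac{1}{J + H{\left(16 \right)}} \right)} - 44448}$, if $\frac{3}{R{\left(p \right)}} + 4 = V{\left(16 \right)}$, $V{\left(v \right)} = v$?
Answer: $- \frac{4}{177791} \approx -2.2498 \cdot 10^{-5}$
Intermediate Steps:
$D{\left(F \right)} = 2 F \left(-1 + F\right)$
$H{\left(N \right)} = \frac{N}{3}$
$J = \frac{31}{15}$ ($J = - 4 \left(- \frac{31}{2 \left(-5\right) \left(-1 - 5\right)}\right) = - 4 \left(- \frac{31}{2 \left(-5\right) \left(-6\right)}\right) = - 4 \left(- \frac{31}{60}\right) = - 4 \left(\left(-31\right) \frac{1}{60}\right) = \left(-4\right) \left(- \frac{31}{60}\right) = \frac{31}{15} \approx 2.0667$)
$R{\left(p \right)} = \frac{1}{4}$ ($R{\left(p \right)} = \frac{3}{-4 + 16} = \frac{3}{12} = 3 \cdot \frac{1}{12} = \frac{1}{4}$)
$\frac{1}{R{\left(\frac{1}{J + H{\left(16 \right)}} \right)} - 44448} = \frac{1}{\frac{1}{4} - 44448} = \frac{1}{- \frac{177791}{4}} = - \frac{4}{177791}$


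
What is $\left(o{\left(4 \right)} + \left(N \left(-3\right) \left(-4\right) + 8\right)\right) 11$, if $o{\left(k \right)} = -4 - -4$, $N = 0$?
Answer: $88$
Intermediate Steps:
$o{\left(k \right)} = 0$ ($o{\left(k \right)} = -4 + 4 = 0$)
$\left(o{\left(4 \right)} + \left(N \left(-3\right) \left(-4\right) + 8\right)\right) 11 = \left(0 + \left(0 \left(-3\right) \left(-4\right) + 8\right)\right) 11 = \left(0 + \left(0 \left(-4\right) + 8\right)\right) 11 = \left(0 + \left(0 + 8\right)\right) 11 = \left(0 + 8\right) 11 = 8 \cdot 11 = 88$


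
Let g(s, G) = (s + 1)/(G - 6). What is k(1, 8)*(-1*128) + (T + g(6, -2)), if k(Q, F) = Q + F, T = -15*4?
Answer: -9703/8 ≈ -1212.9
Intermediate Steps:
g(s, G) = (1 + s)/(-6 + G)
T = -60
k(Q, F) = F + Q
k(1, 8)*(-1*128) + (T + g(6, -2)) = (8 + 1)*(-1*128) + (-60 + (1 + 6)/(-6 - 2)) = 9*(-128) + (-60 + 7/(-8)) = -1152 + (-60 - ⅛*7) = -1152 + (-60 - 7/8) = -1152 - 487/8 = -9703/8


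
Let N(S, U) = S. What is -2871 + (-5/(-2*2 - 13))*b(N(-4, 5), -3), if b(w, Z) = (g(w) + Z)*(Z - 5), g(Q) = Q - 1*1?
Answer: -48487/17 ≈ -2852.2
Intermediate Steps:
g(Q) = -1 + Q (g(Q) = Q - 1 = -1 + Q)
b(w, Z) = (-5 + Z)*(-1 + Z + w) (b(w, Z) = ((-1 + w) + Z)*(Z - 5) = (-1 + Z + w)*(-5 + Z) = (-5 + Z)*(-1 + Z + w))
-2871 + (-5/(-2*2 - 13))*b(N(-4, 5), -3) = -2871 + (-5/(-2*2 - 13))*(5 + (-3)² - 6*(-3) - 5*(-4) - 3*(-4)) = -2871 + (-5/(-4 - 13))*(5 + 9 + 18 + 20 + 12) = -2871 + (-5/(-17))*64 = -2871 - 1/17*(-5)*64 = -2871 + (5/17)*64 = -2871 + 320/17 = -48487/17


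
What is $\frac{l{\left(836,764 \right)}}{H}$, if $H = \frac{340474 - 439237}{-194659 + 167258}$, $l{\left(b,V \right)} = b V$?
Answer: $\frac{17501128304}{98763} \approx 1.772 \cdot 10^{5}$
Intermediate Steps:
$l{\left(b,V \right)} = V b$
$H = \frac{98763}{27401}$ ($H = - \frac{98763}{-27401} = \left(-98763\right) \left(- \frac{1}{27401}\right) = \frac{98763}{27401} \approx 3.6044$)
$\frac{l{\left(836,764 \right)}}{H} = \frac{764 \cdot 836}{\frac{98763}{27401}} = 638704 \cdot \frac{27401}{98763} = \frac{17501128304}{98763}$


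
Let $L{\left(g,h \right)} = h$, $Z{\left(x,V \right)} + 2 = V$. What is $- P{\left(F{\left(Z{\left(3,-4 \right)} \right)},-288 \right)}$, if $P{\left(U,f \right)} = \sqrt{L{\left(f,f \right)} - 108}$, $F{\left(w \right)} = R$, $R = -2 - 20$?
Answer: $- 6 i \sqrt{11} \approx - 19.9 i$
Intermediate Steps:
$R = -22$ ($R = -2 - 20 = -22$)
$Z{\left(x,V \right)} = -2 + V$
$F{\left(w \right)} = -22$
$P{\left(U,f \right)} = \sqrt{-108 + f}$ ($P{\left(U,f \right)} = \sqrt{f - 108} = \sqrt{-108 + f}$)
$- P{\left(F{\left(Z{\left(3,-4 \right)} \right)},-288 \right)} = - \sqrt{-108 - 288} = - \sqrt{-396} = - 6 i \sqrt{11}$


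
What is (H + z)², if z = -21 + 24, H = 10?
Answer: 169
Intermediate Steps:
z = 3
(H + z)² = (10 + 3)² = 13² = 169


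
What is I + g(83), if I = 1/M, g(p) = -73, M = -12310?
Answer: -898631/12310 ≈ -73.000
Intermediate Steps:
I = -1/12310 (I = 1/(-12310) = -1/12310 ≈ -8.1235e-5)
I + g(83) = -1/12310 - 73 = -898631/12310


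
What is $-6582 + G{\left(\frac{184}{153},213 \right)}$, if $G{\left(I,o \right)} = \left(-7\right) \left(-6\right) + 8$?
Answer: $-6532$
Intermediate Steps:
$G{\left(I,o \right)} = 50$ ($G{\left(I,o \right)} = 42 + 8 = 50$)
$-6582 + G{\left(\frac{184}{153},213 \right)} = -6582 + 50 = -6532$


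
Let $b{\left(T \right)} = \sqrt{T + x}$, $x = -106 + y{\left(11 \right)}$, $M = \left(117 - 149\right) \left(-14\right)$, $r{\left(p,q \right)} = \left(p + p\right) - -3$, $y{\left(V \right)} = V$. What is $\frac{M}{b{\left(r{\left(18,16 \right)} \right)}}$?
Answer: $- 16 i \sqrt{14} \approx - 59.867 i$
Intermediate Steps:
$r{\left(p,q \right)} = 3 + 2 p$ ($r{\left(p,q \right)} = 2 p + 3 = 3 + 2 p$)
$M = 448$ ($M = \left(-32\right) \left(-14\right) = 448$)
$x = -95$ ($x = -106 + 11 = -95$)
$b{\left(T \right)} = \sqrt{-95 + T}$ ($b{\left(T \right)} = \sqrt{T - 95} = \sqrt{-95 + T}$)
$\frac{M}{b{\left(r{\left(18,16 \right)} \right)}} = \frac{448}{\sqrt{-95 + \left(3 + 2 \cdot 18\right)}} = \frac{448}{\sqrt{-95 + \left(3 + 36\right)}} = \frac{448}{\sqrt{-95 + 39}} = \frac{448}{\sqrt{-56}} = \frac{448}{2 i \sqrt{14}} = 448 \left(- \frac{i \sqrt{14}}{28}\right) = - 16 i \sqrt{14}$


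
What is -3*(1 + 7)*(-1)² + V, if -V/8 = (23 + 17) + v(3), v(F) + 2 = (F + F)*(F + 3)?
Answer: -616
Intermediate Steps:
v(F) = -2 + 2*F*(3 + F) (v(F) = -2 + (F + F)*(F + 3) = -2 + (2*F)*(3 + F) = -2 + 2*F*(3 + F))
V = -592 (V = -8*((23 + 17) + (-2 + 2*3² + 6*3)) = -8*(40 + (-2 + 2*9 + 18)) = -8*(40 + (-2 + 18 + 18)) = -8*(40 + 34) = -8*74 = -592)
-3*(1 + 7)*(-1)² + V = -3*(1 + 7)*(-1)² - 592 = -3*8*1 - 592 = -24*1 - 592 = -24 - 592 = -616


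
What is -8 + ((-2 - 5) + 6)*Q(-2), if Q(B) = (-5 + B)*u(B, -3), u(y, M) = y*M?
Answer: 34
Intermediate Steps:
u(y, M) = M*y
Q(B) = -3*B*(-5 + B) (Q(B) = (-5 + B)*(-3*B) = -3*B*(-5 + B))
-8 + ((-2 - 5) + 6)*Q(-2) = -8 + ((-2 - 5) + 6)*(3*(-2)*(5 - 1*(-2))) = -8 + (-7 + 6)*(3*(-2)*(5 + 2)) = -8 - 3*(-2)*7 = -8 - 1*(-42) = -8 + 42 = 34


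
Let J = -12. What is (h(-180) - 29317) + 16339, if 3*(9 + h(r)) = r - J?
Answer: -13043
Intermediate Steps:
h(r) = -5 + r/3 (h(r) = -9 + (r - 1*(-12))/3 = -9 + (r + 12)/3 = -9 + (12 + r)/3 = -9 + (4 + r/3) = -5 + r/3)
(h(-180) - 29317) + 16339 = ((-5 + (⅓)*(-180)) - 29317) + 16339 = ((-5 - 60) - 29317) + 16339 = (-65 - 29317) + 16339 = -29382 + 16339 = -13043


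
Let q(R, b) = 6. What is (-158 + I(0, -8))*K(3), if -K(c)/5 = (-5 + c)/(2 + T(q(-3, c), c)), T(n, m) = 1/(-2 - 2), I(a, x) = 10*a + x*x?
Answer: -3760/7 ≈ -537.14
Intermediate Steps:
I(a, x) = x² + 10*a (I(a, x) = 10*a + x² = x² + 10*a)
T(n, m) = -¼ (T(n, m) = 1/(-4) = -¼)
K(c) = 100/7 - 20*c/7 (K(c) = -5*(-5 + c)/(2 - ¼) = -5*(-5 + c)/7/4 = -5*(-5 + c)*4/7 = -5*(-20/7 + 4*c/7) = 100/7 - 20*c/7)
(-158 + I(0, -8))*K(3) = (-158 + ((-8)² + 10*0))*(100/7 - 20/7*3) = (-158 + (64 + 0))*(100/7 - 60/7) = (-158 + 64)*(40/7) = -94*40/7 = -3760/7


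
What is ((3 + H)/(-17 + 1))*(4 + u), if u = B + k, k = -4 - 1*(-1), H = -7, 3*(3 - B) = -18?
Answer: 5/2 ≈ 2.5000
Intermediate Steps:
B = 9 (B = 3 - ⅓*(-18) = 3 + 6 = 9)
k = -3 (k = -4 + 1 = -3)
u = 6 (u = 9 - 3 = 6)
((3 + H)/(-17 + 1))*(4 + u) = ((3 - 7)/(-17 + 1))*(4 + 6) = -4/(-16)*10 = -4*(-1/16)*10 = (¼)*10 = 5/2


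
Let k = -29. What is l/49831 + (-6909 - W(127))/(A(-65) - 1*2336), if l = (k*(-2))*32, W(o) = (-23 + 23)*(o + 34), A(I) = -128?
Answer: 49836509/17540512 ≈ 2.8412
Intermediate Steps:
W(o) = 0 (W(o) = 0*(34 + o) = 0)
l = 1856 (l = -29*(-2)*32 = 58*32 = 1856)
l/49831 + (-6909 - W(127))/(A(-65) - 1*2336) = 1856/49831 + (-6909 - 1*0)/(-128 - 1*2336) = 1856*(1/49831) + (-6909 + 0)/(-128 - 2336) = 1856/49831 - 6909/(-2464) = 1856/49831 - 6909*(-1/2464) = 1856/49831 + 987/352 = 49836509/17540512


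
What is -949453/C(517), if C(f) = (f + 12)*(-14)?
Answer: 949453/7406 ≈ 128.20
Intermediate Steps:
C(f) = -168 - 14*f (C(f) = (12 + f)*(-14) = -168 - 14*f)
-949453/C(517) = -949453/(-168 - 14*517) = -949453/(-168 - 7238) = -949453/(-7406) = -949453*(-1/7406) = 949453/7406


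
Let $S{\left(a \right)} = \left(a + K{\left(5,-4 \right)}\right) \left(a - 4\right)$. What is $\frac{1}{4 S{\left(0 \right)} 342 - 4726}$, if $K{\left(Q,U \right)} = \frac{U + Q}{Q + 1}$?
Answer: $- \frac{1}{5638} \approx -0.00017737$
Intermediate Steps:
$K{\left(Q,U \right)} = \frac{Q + U}{1 + Q}$
$S{\left(a \right)} = \left(-4 + a\right) \left(\frac{1}{6} + a\right)$ ($S{\left(a \right)} = \left(a + \frac{5 - 4}{1 + 5}\right) \left(a - 4\right) = \left(a + \frac{1}{6} \cdot 1\right) \left(-4 + a\right) = \left(a + \frac{1}{6}\right) \left(-4 + a\right) = \left(\frac{1}{6} + a\right) \left(-4 + a\right) = \left(-4 + a\right) \left(\frac{1}{6} + a\right)$)
$\frac{1}{4 S{\left(0 \right)} 342 - 4726} = \frac{1}{4 \left(- \frac{2}{3} + 0^{2} - 0\right) 342 - 4726} = \frac{1}{4 \left(- \frac{2}{3} + 0 + 0\right) 342 - 4726} = \frac{1}{4 \left(- \frac{2}{3}\right) 342 - 4726} = \frac{1}{\left(- \frac{8}{3}\right) 342 - 4726} = \frac{1}{-912 - 4726} = \frac{1}{-5638} = - \frac{1}{5638}$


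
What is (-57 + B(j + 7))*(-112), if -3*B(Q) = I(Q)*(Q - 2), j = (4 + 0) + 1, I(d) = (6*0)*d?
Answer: 6384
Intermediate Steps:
I(d) = 0 (I(d) = 0*d = 0)
j = 5 (j = 4 + 1 = 5)
B(Q) = 0 (B(Q) = -0*(Q - 2) = -0*(-2 + Q) = -1/3*0 = 0)
(-57 + B(j + 7))*(-112) = (-57 + 0)*(-112) = -57*(-112) = 6384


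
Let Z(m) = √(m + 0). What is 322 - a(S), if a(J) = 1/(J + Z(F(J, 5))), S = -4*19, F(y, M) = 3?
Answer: 1858982/5773 + √3/5773 ≈ 322.01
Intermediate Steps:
Z(m) = √m
S = -76
a(J) = 1/(J + √3)
322 - a(S) = 322 - 1/(-76 + √3)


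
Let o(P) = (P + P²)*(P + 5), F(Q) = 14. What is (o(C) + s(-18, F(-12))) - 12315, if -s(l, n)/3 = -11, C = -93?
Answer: -765210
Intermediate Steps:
s(l, n) = 33 (s(l, n) = -3*(-11) = 33)
o(P) = (5 + P)*(P + P²) (o(P) = (P + P²)*(5 + P) = (5 + P)*(P + P²))
(o(C) + s(-18, F(-12))) - 12315 = (-93*(5 + (-93)² + 6*(-93)) + 33) - 12315 = (-93*(5 + 8649 - 558) + 33) - 12315 = (-93*8096 + 33) - 12315 = (-752928 + 33) - 12315 = -752895 - 12315 = -765210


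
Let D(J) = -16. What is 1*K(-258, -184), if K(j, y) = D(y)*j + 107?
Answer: 4235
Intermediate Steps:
K(j, y) = 107 - 16*j (K(j, y) = -16*j + 107 = 107 - 16*j)
1*K(-258, -184) = 1*(107 - 16*(-258)) = 1*(107 + 4128) = 1*4235 = 4235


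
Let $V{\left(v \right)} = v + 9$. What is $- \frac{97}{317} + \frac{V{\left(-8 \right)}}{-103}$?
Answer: $- \frac{10308}{32651} \approx -0.3157$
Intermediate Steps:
$V{\left(v \right)} = 9 + v$
$- \frac{97}{317} + \frac{V{\left(-8 \right)}}{-103} = - \frac{97}{317} + \frac{9 - 8}{-103} = \left(-97\right) \frac{1}{317} + 1 \left(- \frac{1}{103}\right) = - \frac{97}{317} - \frac{1}{103} = - \frac{10308}{32651}$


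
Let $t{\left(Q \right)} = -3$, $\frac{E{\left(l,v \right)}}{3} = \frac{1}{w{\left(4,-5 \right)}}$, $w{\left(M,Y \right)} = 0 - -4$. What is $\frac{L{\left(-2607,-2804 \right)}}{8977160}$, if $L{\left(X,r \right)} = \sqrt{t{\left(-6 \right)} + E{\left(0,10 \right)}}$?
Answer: $\frac{3 i}{17954320} \approx 1.6709 \cdot 10^{-7} i$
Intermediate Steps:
$w{\left(M,Y \right)} = 4$ ($w{\left(M,Y \right)} = 0 + 4 = 4$)
$E{\left(l,v \right)} = \frac{3}{4}$
$L{\left(X,r \right)} = \frac{3 i}{2}$ ($L{\left(X,r \right)} = \sqrt{-3 + \frac{3}{4}} = \sqrt{- \frac{9}{4}} = \frac{3 i}{2}$)
$\frac{L{\left(-2607,-2804 \right)}}{8977160} = \frac{\frac{3}{2} i}{8977160} = \frac{3 i}{2} \cdot \frac{1}{8977160} = \frac{3 i}{17954320}$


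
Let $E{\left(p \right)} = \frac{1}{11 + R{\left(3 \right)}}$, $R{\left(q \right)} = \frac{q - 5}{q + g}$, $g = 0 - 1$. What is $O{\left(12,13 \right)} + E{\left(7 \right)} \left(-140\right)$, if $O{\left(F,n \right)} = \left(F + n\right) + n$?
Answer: $24$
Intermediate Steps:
$g = -1$ ($g = 0 - 1 = -1$)
$R{\left(q \right)} = \frac{-5 + q}{-1 + q}$ ($R{\left(q \right)} = \frac{q - 5}{q - 1} = \frac{-5 + q}{-1 + q}$)
$O{\left(F,n \right)} = F + 2 n$
$E{\left(p \right)} = \frac{1}{10}$ ($E{\left(p \right)} = \frac{1}{11 + \frac{-5 + 3}{-1 + 3}} = \frac{1}{11 + \frac{1}{2} \left(-2\right)} = \frac{1}{11 - 1} = \frac{1}{10}$)
$O{\left(12,13 \right)} + E{\left(7 \right)} \left(-140\right) = \left(12 + 2 \cdot 13\right) + \frac{1}{10} \left(-140\right) = \left(12 + 26\right) - 14 = 38 - 14 = 24$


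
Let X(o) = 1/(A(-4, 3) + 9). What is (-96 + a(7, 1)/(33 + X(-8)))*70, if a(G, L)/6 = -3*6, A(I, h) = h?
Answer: -2758560/397 ≈ -6948.5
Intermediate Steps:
X(o) = 1/12 (X(o) = 1/(3 + 9) = 1/12)
a(G, L) = -108 (a(G, L) = 6*(-3*6) = 6*(-18) = -108)
(-96 + a(7, 1)/(33 + X(-8)))*70 = (-96 - 108/(33 + 1/12))*70 = (-96 - 108/397/12)*70 = (-96 - 108*12/397)*70 = (-96 - 1296/397)*70 = -39408/397*70 = -2758560/397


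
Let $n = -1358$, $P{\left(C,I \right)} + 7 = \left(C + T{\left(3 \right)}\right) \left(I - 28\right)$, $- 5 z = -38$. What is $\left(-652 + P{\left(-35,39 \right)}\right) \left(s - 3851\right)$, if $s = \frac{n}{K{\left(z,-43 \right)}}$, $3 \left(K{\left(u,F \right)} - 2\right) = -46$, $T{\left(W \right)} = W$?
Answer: $\frac{75807813}{20} \approx 3.7904 \cdot 10^{6}$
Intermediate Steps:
$z = \frac{38}{5}$ ($z = \left(- \frac{1}{5}\right) \left(-38\right) = \frac{38}{5} \approx 7.6$)
$K{\left(u,F \right)} = - \frac{40}{3}$ ($K{\left(u,F \right)} = 2 + \frac{1}{3} \left(-46\right) = 2 - \frac{46}{3} = - \frac{40}{3}$)
$P{\left(C,I \right)} = -7 + \left(-28 + I\right) \left(3 + C\right)$ ($P{\left(C,I \right)} = -7 + \left(C + 3\right) \left(I - 28\right) = -7 + \left(3 + C\right) \left(-28 + I\right) = -7 + \left(-28 + I\right) \left(3 + C\right)$)
$s = \frac{2037}{20}$ ($s = - \frac{1358}{- \frac{40}{3}} = \left(-1358\right) \left(- \frac{3}{40}\right) = \frac{2037}{20} \approx 101.85$)
$\left(-652 + P{\left(-35,39 \right)}\right) \left(s - 3851\right) = \left(-652 - 359\right) \left(\frac{2037}{20} - 3851\right) = \left(-652 + \left(-91 + 980 + 117 - 1365\right)\right) \left(- \frac{74983}{20}\right) = \left(-652 - 359\right) \left(- \frac{74983}{20}\right) = \left(-1011\right) \left(- \frac{74983}{20}\right) = \frac{75807813}{20}$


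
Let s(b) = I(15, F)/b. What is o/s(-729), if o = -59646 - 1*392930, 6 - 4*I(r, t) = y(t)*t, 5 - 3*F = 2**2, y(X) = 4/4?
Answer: 3959134848/17 ≈ 2.3289e+8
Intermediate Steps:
y(X) = 1 (y(X) = 4*(1/4) = 1)
F = 1/3 (F = 5/3 - 1/3*2**2 = 5/3 - 1/3*4 = 5/3 - 4/3 = 1/3 ≈ 0.33333)
I(r, t) = 3/2 - t/4
s(b) = 17/(12*b) (s(b) = (3/2 - 1/4*1/3)/b = (3/2 - 1/12)/b = 17/(12*b))
o = -452576 (o = -59646 - 392930 = -452576)
o/s(-729) = -452576/((17/12)/(-729)) = -452576/((17/12)*(-1/729)) = -452576/(-17/8748) = -452576*(-8748/17) = 3959134848/17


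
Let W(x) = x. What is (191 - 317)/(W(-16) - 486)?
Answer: 63/251 ≈ 0.25100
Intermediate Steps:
(191 - 317)/(W(-16) - 486) = (191 - 317)/(-16 - 486) = -126/(-502) = -126*(-1/502) = 63/251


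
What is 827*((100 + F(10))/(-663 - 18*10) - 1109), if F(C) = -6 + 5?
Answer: -257744474/281 ≈ -9.1724e+5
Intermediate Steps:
F(C) = -1
827*((100 + F(10))/(-663 - 18*10) - 1109) = 827*((100 - 1)/(-663 - 18*10) - 1109) = 827*(99/(-663 - 180) - 1109) = 827*(99/(-843) - 1109) = 827*(99*(-1/843) - 1109) = 827*(-33/281 - 1109) = 827*(-311662/281) = -257744474/281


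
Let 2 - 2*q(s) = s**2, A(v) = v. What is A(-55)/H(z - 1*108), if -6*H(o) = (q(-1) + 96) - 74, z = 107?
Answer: 44/3 ≈ 14.667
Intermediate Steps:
q(s) = 1 - s**2/2
H(o) = -15/4 (H(o) = -(((1 - 1/2*(-1)**2) + 96) - 74)/6 = -(((1 - 1/2*1) + 96) - 74)/6 = -(((1 - 1/2) + 96) - 74)/6 = -((1/2 + 96) - 74)/6 = -(193/2 - 74)/6 = -1/6*45/2 = -15/4)
A(-55)/H(z - 1*108) = -55/(-15/4) = -55*(-4/15) = 44/3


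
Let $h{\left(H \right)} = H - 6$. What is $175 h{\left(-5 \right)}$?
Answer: $-1925$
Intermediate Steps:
$h{\left(H \right)} = -6 + H$ ($h{\left(H \right)} = H - 6 = -6 + H$)
$175 h{\left(-5 \right)} = 175 \left(-6 - 5\right) = 175 \left(-11\right) = -1925$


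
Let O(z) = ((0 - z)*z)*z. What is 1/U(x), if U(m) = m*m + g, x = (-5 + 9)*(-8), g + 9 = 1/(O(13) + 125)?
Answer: 2072/2103079 ≈ 0.00098522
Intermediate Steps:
O(z) = -z**3 (O(z) = ((-z)*z)*z = (-z**2)*z = -z**3)
g = -18649/2072 (g = -9 + 1/(-1*13**3 + 125) = -9 + 1/(-1*2197 + 125) = -9 + 1/(-2197 + 125) = -9 + 1/(-2072) = -9 - 1/2072 = -18649/2072 ≈ -9.0005)
x = -32 (x = 4*(-8) = -32)
U(m) = -18649/2072 + m**2 (U(m) = m*m - 18649/2072 = m**2 - 18649/2072 = -18649/2072 + m**2)
1/U(x) = 1/(-18649/2072 + (-32)**2) = 1/(-18649/2072 + 1024) = 1/(2103079/2072) = 2072/2103079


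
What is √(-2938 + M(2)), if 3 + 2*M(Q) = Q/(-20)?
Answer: I*√293955/10 ≈ 54.218*I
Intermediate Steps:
M(Q) = -3/2 - Q/40 (M(Q) = -3/2 + (Q/(-20))/2 = -3/2 + (Q*(-1/20))/2 = -3/2 + (-Q/20)/2 = -3/2 - Q/40)
√(-2938 + M(2)) = √(-2938 + (-3/2 - 1/40*2)) = √(-2938 + (-3/2 - 1/20)) = √(-2938 - 31/20) = √(-58791/20) = I*√293955/10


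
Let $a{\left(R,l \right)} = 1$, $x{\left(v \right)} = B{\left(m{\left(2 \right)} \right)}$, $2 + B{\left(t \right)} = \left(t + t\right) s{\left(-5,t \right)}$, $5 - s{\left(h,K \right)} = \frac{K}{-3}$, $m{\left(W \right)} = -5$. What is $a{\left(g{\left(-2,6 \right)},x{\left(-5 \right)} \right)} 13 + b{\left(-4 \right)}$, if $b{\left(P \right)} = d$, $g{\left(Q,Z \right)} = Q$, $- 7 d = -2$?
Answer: $\frac{93}{7} \approx 13.286$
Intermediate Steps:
$s{\left(h,K \right)} = 5 + \frac{K}{3}$ ($s{\left(h,K \right)} = 5 - \frac{K}{-3} = 5 - K \left(- \frac{1}{3}\right) = 5 - - \frac{K}{3} = 5 + \frac{K}{3}$)
$d = \frac{2}{7}$ ($d = \left(- \frac{1}{7}\right) \left(-2\right) = \frac{2}{7} \approx 0.28571$)
$B{\left(t \right)} = -2 + 2 t \left(5 + \frac{t}{3}\right)$ ($B{\left(t \right)} = -2 + \left(t + t\right) \left(5 + \frac{t}{3}\right) = -2 + 2 t \left(5 + \frac{t}{3}\right)$)
$x{\left(v \right)} = - \frac{106}{3}$ ($x{\left(v \right)} = -2 + \frac{2}{3} \left(-5\right) \left(15 - 5\right) = -2 + \frac{2}{3} \left(-5\right) 10 = -2 - \frac{100}{3} = - \frac{106}{3}$)
$b{\left(P \right)} = \frac{2}{7}$
$a{\left(g{\left(-2,6 \right)},x{\left(-5 \right)} \right)} 13 + b{\left(-4 \right)} = 1 \cdot 13 + \frac{2}{7} = 13 + \frac{2}{7} = \frac{93}{7}$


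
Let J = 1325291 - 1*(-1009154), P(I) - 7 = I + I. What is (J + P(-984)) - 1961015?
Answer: 371469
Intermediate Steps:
P(I) = 7 + 2*I (P(I) = 7 + (I + I) = 7 + 2*I)
J = 2334445 (J = 1325291 + 1009154 = 2334445)
(J + P(-984)) - 1961015 = (2334445 + (7 + 2*(-984))) - 1961015 = (2334445 + (7 - 1968)) - 1961015 = (2334445 - 1961) - 1961015 = 2332484 - 1961015 = 371469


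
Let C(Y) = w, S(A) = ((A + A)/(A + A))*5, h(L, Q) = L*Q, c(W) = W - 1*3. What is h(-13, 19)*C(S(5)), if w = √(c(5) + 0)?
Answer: -247*√2 ≈ -349.31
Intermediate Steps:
c(W) = -3 + W (c(W) = W - 3 = -3 + W)
S(A) = 5 (S(A) = ((2*A)/((2*A)))*5 = ((2*A)*(1/(2*A)))*5 = 1*5 = 5)
w = √2 (w = √((-3 + 5) + 0) = √(2 + 0) = √2 ≈ 1.4142)
C(Y) = √2
h(-13, 19)*C(S(5)) = (-13*19)*√2 = -247*√2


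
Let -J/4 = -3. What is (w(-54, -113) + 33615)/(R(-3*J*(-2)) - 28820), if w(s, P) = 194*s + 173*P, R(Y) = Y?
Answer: -1795/14374 ≈ -0.12488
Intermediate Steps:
J = 12 (J = -4*(-3) = 12)
w(s, P) = 173*P + 194*s
(w(-54, -113) + 33615)/(R(-3*J*(-2)) - 28820) = ((173*(-113) + 194*(-54)) + 33615)/(-3*12*(-2) - 28820) = ((-19549 - 10476) + 33615)/(-36*(-2) - 28820) = (-30025 + 33615)/(72 - 28820) = 3590/(-28748) = 3590*(-1/28748) = -1795/14374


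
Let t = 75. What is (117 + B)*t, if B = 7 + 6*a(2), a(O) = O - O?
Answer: 9300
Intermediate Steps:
a(O) = 0
B = 7 (B = 7 + 6*0 = 7 + 0 = 7)
(117 + B)*t = (117 + 7)*75 = 124*75 = 9300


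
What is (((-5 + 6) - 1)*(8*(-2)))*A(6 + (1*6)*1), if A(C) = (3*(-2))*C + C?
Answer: 0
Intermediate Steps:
A(C) = -5*C (A(C) = -6*C + C = -5*C)
(((-5 + 6) - 1)*(8*(-2)))*A(6 + (1*6)*1) = (((-5 + 6) - 1)*(8*(-2)))*(-5*(6 + (1*6)*1)) = ((1 - 1)*(-16))*(-5*(6 + 6*1)) = (0*(-16))*(-5*(6 + 6)) = 0*(-5*12) = 0*(-60) = 0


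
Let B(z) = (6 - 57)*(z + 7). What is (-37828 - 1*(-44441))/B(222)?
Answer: -389/687 ≈ -0.56623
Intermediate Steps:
B(z) = -357 - 51*z (B(z) = -51*(7 + z) = -357 - 51*z)
(-37828 - 1*(-44441))/B(222) = (-37828 - 1*(-44441))/(-357 - 51*222) = (-37828 + 44441)/(-357 - 11322) = 6613/(-11679) = 6613*(-1/11679) = -389/687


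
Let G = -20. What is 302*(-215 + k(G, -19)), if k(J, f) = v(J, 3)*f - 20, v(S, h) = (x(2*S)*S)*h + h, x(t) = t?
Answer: -13859384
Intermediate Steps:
v(S, h) = h + 2*h*S**2 (v(S, h) = ((2*S)*S)*h + h = (2*S**2)*h + h = 2*h*S**2 + h = h + 2*h*S**2)
k(J, f) = -20 + f*(3 + 6*J**2) (k(J, f) = (3*(1 + 2*J**2))*f - 20 = (3 + 6*J**2)*f - 20 = f*(3 + 6*J**2) - 20 = -20 + f*(3 + 6*J**2))
302*(-215 + k(G, -19)) = 302*(-215 + (-20 + 3*(-19)*(1 + 2*(-20)**2))) = 302*(-215 + (-20 + 3*(-19)*(1 + 2*400))) = 302*(-215 + (-20 + 3*(-19)*(1 + 800))) = 302*(-215 + (-20 + 3*(-19)*801)) = 302*(-215 + (-20 - 45657)) = 302*(-215 - 45677) = 302*(-45892) = -13859384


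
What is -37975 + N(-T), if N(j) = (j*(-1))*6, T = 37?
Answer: -37753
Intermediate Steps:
N(j) = -6*j (N(j) = -j*6 = -6*j)
-37975 + N(-T) = -37975 - (-6)*37 = -37975 - 6*(-37) = -37975 + 222 = -37753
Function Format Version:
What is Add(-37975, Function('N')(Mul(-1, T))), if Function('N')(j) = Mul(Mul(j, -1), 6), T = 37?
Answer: -37753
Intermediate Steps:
Function('N')(j) = Mul(-6, j) (Function('N')(j) = Mul(Mul(-1, j), 6) = Mul(-6, j))
Add(-37975, Function('N')(Mul(-1, T))) = Add(-37975, Mul(-6, Mul(-1, 37))) = Add(-37975, Mul(-6, -37)) = Add(-37975, 222) = -37753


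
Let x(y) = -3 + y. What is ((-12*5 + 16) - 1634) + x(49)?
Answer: -1632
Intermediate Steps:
((-12*5 + 16) - 1634) + x(49) = ((-12*5 + 16) - 1634) + (-3 + 49) = ((-60 + 16) - 1634) + 46 = (-44 - 1634) + 46 = -1678 + 46 = -1632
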